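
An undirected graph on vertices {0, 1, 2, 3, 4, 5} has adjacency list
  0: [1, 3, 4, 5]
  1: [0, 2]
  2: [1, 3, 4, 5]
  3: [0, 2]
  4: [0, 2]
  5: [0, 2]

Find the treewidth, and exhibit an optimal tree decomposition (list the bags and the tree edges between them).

Each bag holds 3 vertices, so the decomposition has width 2, which upper-bounds the treewidth. For the lower bound, G contains the cycle 2–4–0–1–2, so G is not a forest; only forests have treewidth ≤ 1, hence tw(G) ≥ 2. Hence tw(G) = 2 exactly.

Treewidth 2.
One such decomposition:
Bags: B1 = {0, 2, 4}  B2 = {0, 1, 2}  B3 = {0, 2, 3}  B4 = {0, 2, 5}
Tree: B1–B2, B2–B3, B3–B4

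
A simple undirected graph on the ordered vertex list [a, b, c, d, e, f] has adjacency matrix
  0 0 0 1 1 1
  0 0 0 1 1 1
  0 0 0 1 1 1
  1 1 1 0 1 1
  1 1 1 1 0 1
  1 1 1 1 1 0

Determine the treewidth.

A width-3 tree decomposition is:
Bags: B1 = {b, d, e, f}  B2 = {a, d, e, f}  B3 = {c, d, e, f}
Tree: B1–B2, B1–B3
Each bag holds 4 vertices, so the decomposition has width 3, which upper-bounds the treewidth. For the lower bound, the 4 vertices {c, d, e, f} are pairwise adjacent, and any tree decomposition puts a clique entirely inside one bag — forcing width ≥ 3. The upper and lower bounds meet at 3, so that is the treewidth.

3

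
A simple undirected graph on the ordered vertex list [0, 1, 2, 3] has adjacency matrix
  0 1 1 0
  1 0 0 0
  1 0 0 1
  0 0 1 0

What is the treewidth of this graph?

1

A width-1 tree decomposition is:
Bags: B1 = {0, 2}  B2 = {2, 3}  B3 = {0, 1}
Tree: B1–B2, B1–B3
Every bag has size at most 2, so the width is 2 − 1 = 1 and tw(G) ≤ 1. Any graph with an edge has treewidth ≥ 1, and G has the edge 0–2. Combining the bounds, tw(G) = 1.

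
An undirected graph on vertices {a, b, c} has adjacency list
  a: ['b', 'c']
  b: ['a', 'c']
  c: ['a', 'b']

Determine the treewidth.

A width-2 tree decomposition is:
Bags: B1 = {a, b, c}
Tree: (single bag)
With just one bag of size 3, the width is 3 − 1 = 2, so tw(G) ≤ 2. Conversely, {a, b, c} is a clique of size 3, and the vertices of any clique must share a bag in every tree decomposition; so some bag has ≥ 3 vertices and tw(G) ≥ 2. Therefore the treewidth is 2.

2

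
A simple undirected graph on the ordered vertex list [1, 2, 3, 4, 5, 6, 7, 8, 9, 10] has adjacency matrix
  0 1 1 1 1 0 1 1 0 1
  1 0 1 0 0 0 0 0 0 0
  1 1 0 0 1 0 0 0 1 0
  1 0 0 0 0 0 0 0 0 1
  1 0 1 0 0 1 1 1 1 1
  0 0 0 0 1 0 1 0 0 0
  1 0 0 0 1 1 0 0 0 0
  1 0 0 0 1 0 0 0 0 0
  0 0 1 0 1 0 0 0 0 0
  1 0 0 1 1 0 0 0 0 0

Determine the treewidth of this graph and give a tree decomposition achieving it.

Each bag holds 3 vertices, so the decomposition has width 2, which upper-bounds the treewidth. For the lower bound, the 3 vertices {1, 2, 3} are pairwise adjacent, and any tree decomposition puts a clique entirely inside one bag — forcing width ≥ 2. Combining the bounds, tw(G) = 2.

Treewidth 2.
Bags: B1 = {1, 5, 7}  B2 = {1, 3, 5}  B3 = {1, 5, 10}  B4 = {5, 6, 7}  B5 = {1, 5, 8}  B6 = {3, 5, 9}  B7 = {1, 4, 10}  B8 = {1, 2, 3}
Tree: B1–B2, B2–B3, B1–B4, B1–B5, B2–B6, B3–B7, B2–B8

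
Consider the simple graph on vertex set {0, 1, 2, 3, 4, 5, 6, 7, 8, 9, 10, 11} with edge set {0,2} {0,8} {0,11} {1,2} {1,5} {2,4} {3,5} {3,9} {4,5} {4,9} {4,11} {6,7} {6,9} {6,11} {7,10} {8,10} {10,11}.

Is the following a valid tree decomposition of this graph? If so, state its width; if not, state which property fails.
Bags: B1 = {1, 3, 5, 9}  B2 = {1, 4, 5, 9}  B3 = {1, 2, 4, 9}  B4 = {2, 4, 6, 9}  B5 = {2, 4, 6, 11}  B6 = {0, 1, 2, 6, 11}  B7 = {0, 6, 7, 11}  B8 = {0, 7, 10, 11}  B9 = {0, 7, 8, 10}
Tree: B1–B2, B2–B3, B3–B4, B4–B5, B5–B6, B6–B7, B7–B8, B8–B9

No — bags containing vertex 1 are not connected in the tree.

A tree decomposition must satisfy three properties: every vertex lies in some bag; for every edge, both endpoints lie together in some bag; and for every vertex, the bags containing it form a connected subtree. Here bags containing vertex 1 are not connected in the tree, so the decomposition is invalid.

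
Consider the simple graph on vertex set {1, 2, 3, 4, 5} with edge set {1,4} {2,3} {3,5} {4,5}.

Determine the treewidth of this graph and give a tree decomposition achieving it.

Treewidth 1.
One optimal decomposition is:
Bags: B1 = {1, 4}  B2 = {4, 5}  B3 = {3, 5}  B4 = {2, 3}
Tree: B1–B2, B2–B3, B3–B4

The largest bag has 2 vertices, giving width 1; this decomposition certifies tw(G) ≤ 1. G has an edge, so its treewidth is at least 1. Hence tw(G) = 1 exactly.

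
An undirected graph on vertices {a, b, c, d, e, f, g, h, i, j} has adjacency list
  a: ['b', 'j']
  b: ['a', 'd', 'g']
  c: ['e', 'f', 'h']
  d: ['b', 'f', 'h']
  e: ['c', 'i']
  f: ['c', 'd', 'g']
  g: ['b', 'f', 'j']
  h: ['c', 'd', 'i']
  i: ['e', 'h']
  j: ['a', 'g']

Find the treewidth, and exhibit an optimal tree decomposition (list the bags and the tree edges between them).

Every bag has size at most 3, so the width is 3 − 1 = 2 and tw(G) ≤ 2. Since j–a–b–g–j is a cycle in G, G is not acyclic. Forests are exactly the graphs of treewidth ≤ 1, so tw(G) ≥ 2. Therefore the treewidth is 2.

Treewidth 2.
One such decomposition:
Bags: B1 = {a, g, j}  B2 = {a, b, g}  B3 = {b, f, g}  B4 = {b, d, f}  B5 = {c, d, f}  B6 = {c, d, h}  B7 = {c, e, h}  B8 = {e, h, i}
Tree: B1–B2, B2–B3, B3–B4, B4–B5, B5–B6, B6–B7, B7–B8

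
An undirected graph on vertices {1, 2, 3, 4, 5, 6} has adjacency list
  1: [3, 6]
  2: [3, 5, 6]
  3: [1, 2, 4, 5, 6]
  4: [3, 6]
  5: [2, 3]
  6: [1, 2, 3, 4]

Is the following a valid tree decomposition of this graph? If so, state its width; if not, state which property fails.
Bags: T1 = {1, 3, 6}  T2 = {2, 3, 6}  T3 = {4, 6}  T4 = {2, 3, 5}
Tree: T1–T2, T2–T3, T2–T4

No — edge (3,4) lies in no bag.

A tree decomposition must satisfy three properties: every vertex lies in some bag; for every edge, both endpoints lie together in some bag; and for every vertex, the bags containing it form a connected subtree. Here edge (3,4) lies in no bag, so the decomposition is invalid.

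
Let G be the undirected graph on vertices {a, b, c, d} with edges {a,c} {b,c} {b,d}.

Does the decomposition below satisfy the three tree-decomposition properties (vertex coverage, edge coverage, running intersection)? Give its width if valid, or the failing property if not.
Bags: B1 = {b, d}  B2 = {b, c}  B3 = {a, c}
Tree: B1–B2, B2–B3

Yes; width 1.

Vertex coverage: the bags together contain {a, b, c, d}, the full vertex set. Edge coverage: each edge of G has both endpoints in at least one bag. Running intersection: for every vertex, the bags containing it form a connected subtree. All three properties hold, so this is a valid tree decomposition of width max|bag| − 1 = 1, and hence tw(G) ≤ 1.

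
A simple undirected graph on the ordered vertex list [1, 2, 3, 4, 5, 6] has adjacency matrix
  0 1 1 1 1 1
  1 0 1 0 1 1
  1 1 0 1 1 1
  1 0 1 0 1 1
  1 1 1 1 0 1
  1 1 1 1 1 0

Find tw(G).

A width-4 tree decomposition is:
Bags: B1 = {1, 3, 4, 5, 6}  B2 = {1, 2, 3, 5, 6}
Tree: B1–B2
The largest bag has 5 vertices, giving width 4; this decomposition certifies tw(G) ≤ 4. Conversely, {1, 2, 3, 5, 6} is a clique of size 5, and the vertices of any clique must share a bag in every tree decomposition; so some bag has ≥ 5 vertices and tw(G) ≥ 4. Hence tw(G) = 4 exactly.

4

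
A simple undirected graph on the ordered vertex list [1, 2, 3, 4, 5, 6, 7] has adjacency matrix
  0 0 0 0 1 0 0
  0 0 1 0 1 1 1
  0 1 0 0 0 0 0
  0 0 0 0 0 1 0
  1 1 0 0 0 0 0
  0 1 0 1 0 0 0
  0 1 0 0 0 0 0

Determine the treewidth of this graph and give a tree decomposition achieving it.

The largest bag has 2 vertices, giving width 1; this decomposition certifies tw(G) ≤ 1. G has an edge, so its treewidth is at least 1. Hence tw(G) = 1 exactly.

Treewidth 1.
One optimal decomposition is:
Bags: B1 = {2, 5}  B2 = {1, 5}  B3 = {2, 6}  B4 = {4, 6}  B5 = {2, 3}  B6 = {2, 7}
Tree: B1–B2, B1–B3, B3–B4, B1–B5, B3–B6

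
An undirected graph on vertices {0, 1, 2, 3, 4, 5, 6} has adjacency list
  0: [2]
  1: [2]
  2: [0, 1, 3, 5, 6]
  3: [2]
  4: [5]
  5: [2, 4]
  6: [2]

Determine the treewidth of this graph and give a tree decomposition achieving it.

Treewidth 1.
One such decomposition:
Bags: B1 = {0, 2}  B2 = {1, 2}  B3 = {2, 5}  B4 = {2, 3}  B5 = {2, 6}  B6 = {4, 5}
Tree: B1–B2, B2–B3, B3–B4, B2–B5, B3–B6

Each bag holds 2 vertices, so the decomposition has width 1, which upper-bounds the treewidth. G has an edge, so its treewidth is at least 1. Therefore the treewidth is 1.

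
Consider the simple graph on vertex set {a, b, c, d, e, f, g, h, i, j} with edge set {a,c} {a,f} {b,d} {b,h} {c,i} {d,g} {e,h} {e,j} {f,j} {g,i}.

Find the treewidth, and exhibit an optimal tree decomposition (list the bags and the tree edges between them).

Every bag has size at most 3, so the width is 3 − 1 = 2 and tw(G) ≤ 2. For the lower bound, G contains the cycle e–h–b–d–g–i–c–a–f–j–e, so G is not a forest; only forests have treewidth ≤ 1, hence tw(G) ≥ 2. Combining the bounds, tw(G) = 2.

Treewidth 2.
One optimal decomposition is:
Bags: B1 = {b, e, h}  B2 = {b, d, e}  B3 = {d, e, g}  B4 = {e, g, i}  B5 = {c, e, i}  B6 = {a, c, e}  B7 = {a, e, f}  B8 = {e, f, j}
Tree: B1–B2, B2–B3, B3–B4, B4–B5, B5–B6, B6–B7, B7–B8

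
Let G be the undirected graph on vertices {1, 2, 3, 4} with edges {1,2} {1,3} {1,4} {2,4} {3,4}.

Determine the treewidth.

2

A width-2 tree decomposition is:
Bags: B1 = {1, 2, 4}  B2 = {1, 3, 4}
Tree: B1–B2
Every bag has size at most 3, so the width is 3 − 1 = 2 and tw(G) ≤ 2. On the other hand G contains the 3-clique {1, 2, 4}. A clique must lie in a single bag of any decomposition, so no decomposition can have width below 2. The upper and lower bounds meet at 2, so that is the treewidth.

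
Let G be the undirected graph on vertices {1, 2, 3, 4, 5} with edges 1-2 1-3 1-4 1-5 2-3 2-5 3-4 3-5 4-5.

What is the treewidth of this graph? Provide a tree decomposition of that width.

Treewidth 3.
Bags: B1 = {1, 3, 4, 5}  B2 = {1, 2, 3, 5}
Tree: B1–B2

The largest bag has 4 vertices, giving width 3; this decomposition certifies tw(G) ≤ 3. For the lower bound, the 4 vertices {1, 2, 3, 5} are pairwise adjacent, and any tree decomposition puts a clique entirely inside one bag — forcing width ≥ 3. Hence tw(G) = 3 exactly.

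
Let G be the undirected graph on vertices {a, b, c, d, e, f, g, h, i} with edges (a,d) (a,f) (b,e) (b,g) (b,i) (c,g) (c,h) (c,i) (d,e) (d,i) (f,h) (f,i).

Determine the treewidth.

3

A width-3 tree decomposition is:
Bags: B1 = {b, d, e, g}  B2 = {b, d, g, i}  B3 = {c, d, g, i}  B4 = {a, c, d, i}  B5 = {a, c, f, i}  B6 = {a, c, f, h}
Tree: B1–B2, B2–B3, B3–B4, B4–B5, B5–B6
The largest bag has 4 vertices, giving width 3; this decomposition certifies tw(G) ≤ 3. For the lower bound: the 4 vertex sets {b,e,g}, {d}, {i}, {a,c,f,h} are disjoint, each induces a connected subgraph, and every pair is joined by at least one edge of G. Contracting each set to a single vertex therefore yields K_{4} as a minor, and since treewidth is minor-monotone, tw(G) ≥ tw(K_{4}) = 3. Hence tw(G) = 3 exactly.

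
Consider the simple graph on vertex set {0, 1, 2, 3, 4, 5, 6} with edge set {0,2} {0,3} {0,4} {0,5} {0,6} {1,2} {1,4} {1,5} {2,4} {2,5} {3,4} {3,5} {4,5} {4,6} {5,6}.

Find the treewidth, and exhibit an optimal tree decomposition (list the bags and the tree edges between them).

Each bag holds 4 vertices, so the decomposition has width 3, which upper-bounds the treewidth. On the other hand G contains the 4-clique {0, 2, 4, 5}. A clique must lie in a single bag of any decomposition, so no decomposition can have width below 3. Therefore the treewidth is 3.

Treewidth 3.
One optimal decomposition is:
Bags: B1 = {0, 2, 4, 5}  B2 = {0, 4, 5, 6}  B3 = {0, 3, 4, 5}  B4 = {1, 2, 4, 5}
Tree: B1–B2, B1–B3, B1–B4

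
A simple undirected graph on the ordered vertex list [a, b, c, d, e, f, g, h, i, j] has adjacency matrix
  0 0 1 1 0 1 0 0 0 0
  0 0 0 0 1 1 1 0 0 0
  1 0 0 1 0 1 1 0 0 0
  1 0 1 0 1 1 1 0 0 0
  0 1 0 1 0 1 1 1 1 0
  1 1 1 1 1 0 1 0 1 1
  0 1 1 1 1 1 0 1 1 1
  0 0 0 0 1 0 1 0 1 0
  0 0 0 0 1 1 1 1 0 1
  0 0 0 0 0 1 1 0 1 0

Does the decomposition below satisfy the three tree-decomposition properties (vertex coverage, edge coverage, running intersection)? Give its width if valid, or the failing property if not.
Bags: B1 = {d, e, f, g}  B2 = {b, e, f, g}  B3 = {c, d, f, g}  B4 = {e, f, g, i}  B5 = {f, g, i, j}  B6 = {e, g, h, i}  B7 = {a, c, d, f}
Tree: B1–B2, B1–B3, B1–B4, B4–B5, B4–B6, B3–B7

Yes; width 3.

Vertex coverage: the bags together contain {a, b, c, d, e, f, g, h, i, j}, the full vertex set. Edge coverage: each edge of G has both endpoints in at least one bag. Running intersection: for every vertex, the bags containing it form a connected subtree. All three properties hold, so this is a valid tree decomposition of width max|bag| − 1 = 3, and hence tw(G) ≤ 3.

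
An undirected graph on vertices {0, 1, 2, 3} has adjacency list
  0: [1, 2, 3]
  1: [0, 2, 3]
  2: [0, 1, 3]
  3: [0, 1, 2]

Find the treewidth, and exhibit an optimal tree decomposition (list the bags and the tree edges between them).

With just one bag of size 4, the width is 4 − 1 = 3, so tw(G) ≤ 3. For the lower bound, the 4 vertices {0, 1, 2, 3} are pairwise adjacent, and any tree decomposition puts a clique entirely inside one bag — forcing width ≥ 3. The upper and lower bounds meet at 3, so that is the treewidth.

Treewidth 3.
Bags: B1 = {0, 1, 2, 3}
Tree: (single bag)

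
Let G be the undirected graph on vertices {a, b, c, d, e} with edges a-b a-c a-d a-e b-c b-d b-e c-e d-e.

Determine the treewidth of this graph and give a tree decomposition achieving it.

Treewidth 3.
One optimal decomposition is:
Bags: B1 = {a, b, d, e}  B2 = {a, b, c, e}
Tree: B1–B2

Every bag has size at most 4, so the width is 4 − 1 = 3 and tw(G) ≤ 3. For the lower bound, the 4 vertices {a, b, d, e} are pairwise adjacent, and any tree decomposition puts a clique entirely inside one bag — forcing width ≥ 3. Therefore the treewidth is 3.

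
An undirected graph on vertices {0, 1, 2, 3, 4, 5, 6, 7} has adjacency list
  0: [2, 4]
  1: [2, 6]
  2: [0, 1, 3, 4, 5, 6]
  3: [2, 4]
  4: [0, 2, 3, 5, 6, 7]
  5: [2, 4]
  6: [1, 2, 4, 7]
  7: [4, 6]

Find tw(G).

A width-2 tree decomposition is:
Bags: B1 = {2, 4, 6}  B2 = {2, 4, 5}  B3 = {0, 2, 4}  B4 = {4, 6, 7}  B5 = {1, 2, 6}  B6 = {2, 3, 4}
Tree: B1–B2, B1–B3, B1–B4, B1–B5, B3–B6
The largest bag has 3 vertices, giving width 2; this decomposition certifies tw(G) ≤ 2. For the lower bound, the 3 vertices {1, 2, 6} are pairwise adjacent, and any tree decomposition puts a clique entirely inside one bag — forcing width ≥ 2. Hence tw(G) = 2 exactly.

2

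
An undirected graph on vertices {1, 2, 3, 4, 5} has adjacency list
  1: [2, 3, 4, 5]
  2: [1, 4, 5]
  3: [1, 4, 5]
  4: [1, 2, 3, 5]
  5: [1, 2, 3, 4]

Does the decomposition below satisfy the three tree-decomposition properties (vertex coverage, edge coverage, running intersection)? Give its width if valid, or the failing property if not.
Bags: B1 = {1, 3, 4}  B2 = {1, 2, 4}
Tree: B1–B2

No — vertex 5 appears in no bag.

A tree decomposition must satisfy three properties: every vertex lies in some bag; for every edge, both endpoints lie together in some bag; and for every vertex, the bags containing it form a connected subtree. Here vertex 5 appears in no bag, so the decomposition is invalid.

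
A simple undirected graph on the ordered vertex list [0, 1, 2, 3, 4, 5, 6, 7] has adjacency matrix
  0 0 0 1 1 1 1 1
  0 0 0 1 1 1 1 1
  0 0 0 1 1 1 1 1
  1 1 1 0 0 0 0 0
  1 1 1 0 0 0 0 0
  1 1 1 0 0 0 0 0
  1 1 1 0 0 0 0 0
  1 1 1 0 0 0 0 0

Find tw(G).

3

A width-3 tree decomposition is:
Bags: B1 = {0, 1, 2, 4}  B2 = {0, 1, 2, 5}  B3 = {0, 1, 2, 7}  B4 = {0, 1, 2, 6}  B5 = {0, 1, 2, 3}
Tree: B1–B2, B2–B3, B3–B4, B4–B5
Each bag holds 4 vertices, so the decomposition has width 3, which upper-bounds the treewidth. For the lower bound: the 4 vertex sets {1,4}, {0,5}, {2}, {7} are disjoint, each induces a connected subgraph, and every pair is joined by at least one edge of G. Contracting each set to a single vertex therefore yields K_{4} as a minor, and since treewidth is minor-monotone, tw(G) ≥ tw(K_{4}) = 3. Hence tw(G) = 3 exactly.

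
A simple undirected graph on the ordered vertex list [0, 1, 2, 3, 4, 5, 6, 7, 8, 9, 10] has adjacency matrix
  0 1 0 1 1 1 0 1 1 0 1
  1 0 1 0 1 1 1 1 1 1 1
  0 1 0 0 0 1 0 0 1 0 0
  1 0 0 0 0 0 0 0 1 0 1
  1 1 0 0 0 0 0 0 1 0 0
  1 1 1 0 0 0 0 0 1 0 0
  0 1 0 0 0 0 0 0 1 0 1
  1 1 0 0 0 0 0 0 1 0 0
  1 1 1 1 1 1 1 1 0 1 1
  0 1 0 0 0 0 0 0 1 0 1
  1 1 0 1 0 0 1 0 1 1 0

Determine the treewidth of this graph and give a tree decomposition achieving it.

Every bag has size at most 4, so the width is 4 − 1 = 3 and tw(G) ≤ 3. On the other hand G contains the 4-clique {0, 1, 8, 10}. A clique must lie in a single bag of any decomposition, so no decomposition can have width below 3. Combining the bounds, tw(G) = 3.

Treewidth 3.
Bags: B1 = {0, 1, 8, 10}  B2 = {1, 8, 9, 10}  B3 = {0, 1, 5, 8}  B4 = {0, 1, 7, 8}  B5 = {0, 1, 4, 8}  B6 = {0, 3, 8, 10}  B7 = {1, 2, 5, 8}  B8 = {1, 6, 8, 10}
Tree: B1–B2, B1–B3, B1–B4, B3–B5, B1–B6, B3–B7, B1–B8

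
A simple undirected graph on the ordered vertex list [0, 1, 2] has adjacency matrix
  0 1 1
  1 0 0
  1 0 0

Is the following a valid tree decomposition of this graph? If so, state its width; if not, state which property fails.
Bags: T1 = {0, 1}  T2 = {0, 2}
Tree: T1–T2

Yes; width 1.

Vertex coverage: the bags together contain {0, 1, 2}, the full vertex set. Edge coverage: each edge of G has both endpoints in at least one bag. Running intersection: for every vertex, the bags containing it form a connected subtree. All three properties hold, so this is a valid tree decomposition of width max|bag| − 1 = 1, and hence tw(G) ≤ 1.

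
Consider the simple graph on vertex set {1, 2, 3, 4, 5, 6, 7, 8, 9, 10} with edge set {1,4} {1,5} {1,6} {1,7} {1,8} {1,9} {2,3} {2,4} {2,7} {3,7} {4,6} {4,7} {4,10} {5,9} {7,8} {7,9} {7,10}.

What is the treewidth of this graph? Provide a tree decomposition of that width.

Every bag has size at most 3, so the width is 3 − 1 = 2 and tw(G) ≤ 2. Conversely, {1, 5, 9} is a clique of size 3, and the vertices of any clique must share a bag in every tree decomposition; so some bag has ≥ 3 vertices and tw(G) ≥ 2. Combining the bounds, tw(G) = 2.

Treewidth 2.
One optimal decomposition is:
Bags: B1 = {4, 7, 10}  B2 = {1, 4, 7}  B3 = {2, 4, 7}  B4 = {1, 4, 6}  B5 = {1, 7, 9}  B6 = {2, 3, 7}  B7 = {1, 5, 9}  B8 = {1, 7, 8}
Tree: B1–B2, B2–B3, B2–B4, B2–B5, B3–B6, B5–B7, B2–B8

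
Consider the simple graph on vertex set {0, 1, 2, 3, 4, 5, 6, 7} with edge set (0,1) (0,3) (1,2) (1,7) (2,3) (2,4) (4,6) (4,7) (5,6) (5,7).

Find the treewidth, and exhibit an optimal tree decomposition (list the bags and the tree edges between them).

Treewidth 2.
One such decomposition:
Bags: B1 = {5, 6, 7}  B2 = {4, 6, 7}  B3 = {1, 4, 7}  B4 = {1, 2, 4}  B5 = {0, 1, 2}  B6 = {0, 2, 3}
Tree: B1–B2, B2–B3, B3–B4, B4–B5, B5–B6

Each bag holds 3 vertices, so the decomposition has width 2, which upper-bounds the treewidth. Since 5–6–4–7–5 is a cycle in G, G is not acyclic. Forests are exactly the graphs of treewidth ≤ 1, so tw(G) ≥ 2. Combining the bounds, tw(G) = 2.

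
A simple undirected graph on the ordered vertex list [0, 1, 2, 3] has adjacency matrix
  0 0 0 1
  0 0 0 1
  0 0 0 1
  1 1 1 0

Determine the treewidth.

1

A width-1 tree decomposition is:
Bags: B1 = {2, 3}  B2 = {0, 3}  B3 = {1, 3}
Tree: B1–B2, B1–B3
The largest bag has 2 vertices, giving width 1; this decomposition certifies tw(G) ≤ 1. G has an edge, so its treewidth is at least 1. The upper and lower bounds meet at 1, so that is the treewidth.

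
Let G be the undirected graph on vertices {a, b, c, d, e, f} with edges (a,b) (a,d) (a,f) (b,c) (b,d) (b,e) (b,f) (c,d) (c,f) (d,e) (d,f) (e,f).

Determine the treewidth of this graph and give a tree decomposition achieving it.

Treewidth 3.
One optimal decomposition is:
Bags: B1 = {b, d, e, f}  B2 = {a, b, d, f}  B3 = {b, c, d, f}
Tree: B1–B2, B1–B3

The largest bag has 4 vertices, giving width 3; this decomposition certifies tw(G) ≤ 3. Conversely, {b, d, e, f} is a clique of size 4, and the vertices of any clique must share a bag in every tree decomposition; so some bag has ≥ 4 vertices and tw(G) ≥ 3. Hence tw(G) = 3 exactly.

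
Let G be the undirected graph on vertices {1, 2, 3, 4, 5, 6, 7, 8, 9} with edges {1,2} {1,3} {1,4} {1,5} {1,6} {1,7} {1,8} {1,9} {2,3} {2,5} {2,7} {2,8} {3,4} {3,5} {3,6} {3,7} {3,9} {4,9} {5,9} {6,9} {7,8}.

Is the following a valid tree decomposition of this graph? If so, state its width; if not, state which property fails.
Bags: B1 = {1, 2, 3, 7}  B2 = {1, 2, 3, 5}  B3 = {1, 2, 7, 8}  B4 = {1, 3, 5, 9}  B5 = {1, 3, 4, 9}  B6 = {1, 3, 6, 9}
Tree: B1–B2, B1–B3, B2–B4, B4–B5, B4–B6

Every vertex of G appears in some bag (union = {1, 2, 3, 4, 5, 6, 7, 8, 9}); every edge is covered by a bag; and for each vertex v the set of bags containing v is connected in the bag tree. The decomposition is therefore valid. The largest bag has 4 vertices, so the width is 3.

Yes; width 3.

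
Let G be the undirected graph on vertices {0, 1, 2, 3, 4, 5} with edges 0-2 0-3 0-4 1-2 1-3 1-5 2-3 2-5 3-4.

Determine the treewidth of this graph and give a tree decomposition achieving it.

Treewidth 2.
One such decomposition:
Bags: B1 = {1, 2, 3}  B2 = {1, 2, 5}  B3 = {0, 2, 3}  B4 = {0, 3, 4}
Tree: B1–B2, B1–B3, B3–B4

Each bag holds 3 vertices, so the decomposition has width 2, which upper-bounds the treewidth. Conversely, {0, 2, 3} is a clique of size 3, and the vertices of any clique must share a bag in every tree decomposition; so some bag has ≥ 3 vertices and tw(G) ≥ 2. Therefore the treewidth is 2.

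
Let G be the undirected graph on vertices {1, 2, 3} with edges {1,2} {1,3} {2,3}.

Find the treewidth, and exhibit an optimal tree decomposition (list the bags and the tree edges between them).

Treewidth 2.
One optimal decomposition is:
Bags: B1 = {1, 2, 3}
Tree: (single bag)

With just one bag of size 3, the width is 3 − 1 = 2, so tw(G) ≤ 2. For the lower bound, the 3 vertices {1, 2, 3} are pairwise adjacent, and any tree decomposition puts a clique entirely inside one bag — forcing width ≥ 2. Hence tw(G) = 2 exactly.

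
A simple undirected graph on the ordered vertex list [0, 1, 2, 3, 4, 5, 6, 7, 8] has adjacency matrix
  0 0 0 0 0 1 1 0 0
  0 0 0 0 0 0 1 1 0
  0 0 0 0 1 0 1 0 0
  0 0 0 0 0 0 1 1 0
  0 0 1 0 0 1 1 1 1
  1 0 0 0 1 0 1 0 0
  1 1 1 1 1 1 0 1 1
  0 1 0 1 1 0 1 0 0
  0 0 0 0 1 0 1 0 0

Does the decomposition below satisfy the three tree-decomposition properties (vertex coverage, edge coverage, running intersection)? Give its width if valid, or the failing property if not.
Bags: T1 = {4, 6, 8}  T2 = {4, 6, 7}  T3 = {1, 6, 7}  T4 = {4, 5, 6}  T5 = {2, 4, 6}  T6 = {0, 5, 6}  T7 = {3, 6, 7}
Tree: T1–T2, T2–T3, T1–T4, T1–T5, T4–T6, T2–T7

Every vertex of G appears in some bag (union = {0, 1, 2, 3, 4, 5, 6, 7, 8}); every edge is covered by a bag; and for each vertex v the set of bags containing v is connected in the bag tree. The decomposition is therefore valid. The largest bag has 3 vertices, so the width is 2.

Yes; width 2.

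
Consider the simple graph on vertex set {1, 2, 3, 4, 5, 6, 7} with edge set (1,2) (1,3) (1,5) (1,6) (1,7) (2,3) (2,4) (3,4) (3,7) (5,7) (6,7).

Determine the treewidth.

A width-2 tree decomposition is:
Bags: B1 = {1, 6, 7}  B2 = {1, 3, 7}  B3 = {1, 5, 7}  B4 = {1, 2, 3}  B5 = {2, 3, 4}
Tree: B1–B2, B1–B3, B2–B4, B4–B5
Each bag holds 3 vertices, so the decomposition has width 2, which upper-bounds the treewidth. On the other hand G contains the 3-clique {1, 2, 3}. A clique must lie in a single bag of any decomposition, so no decomposition can have width below 2. The upper and lower bounds meet at 2, so that is the treewidth.

2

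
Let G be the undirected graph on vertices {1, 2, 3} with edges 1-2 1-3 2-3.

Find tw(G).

2

A width-2 tree decomposition is:
Bags: B1 = {1, 2, 3}
Tree: (single bag)
A single bag containing all 3 vertices is trivially a valid decomposition of width 2. Conversely, {1, 2, 3} is a clique of size 3, and the vertices of any clique must share a bag in every tree decomposition; so some bag has ≥ 3 vertices and tw(G) ≥ 2. Hence tw(G) = 2 exactly.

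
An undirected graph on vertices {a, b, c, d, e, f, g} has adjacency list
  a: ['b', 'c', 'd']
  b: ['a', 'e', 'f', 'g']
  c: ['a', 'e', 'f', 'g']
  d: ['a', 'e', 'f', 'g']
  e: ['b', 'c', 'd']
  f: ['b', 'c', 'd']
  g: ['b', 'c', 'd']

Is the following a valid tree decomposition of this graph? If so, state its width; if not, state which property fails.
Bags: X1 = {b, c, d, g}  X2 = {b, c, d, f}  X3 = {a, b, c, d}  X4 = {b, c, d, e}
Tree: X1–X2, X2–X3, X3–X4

Checking the three conditions: (i) the bags cover all of {a, b, c, d, e, f, g}; (ii) for each edge, some bag contains both endpoints; (iii) the bags containing any fixed vertex form a subtree. All hold, so the decomposition is valid with width 4 − 1 = 3.

Yes; width 3.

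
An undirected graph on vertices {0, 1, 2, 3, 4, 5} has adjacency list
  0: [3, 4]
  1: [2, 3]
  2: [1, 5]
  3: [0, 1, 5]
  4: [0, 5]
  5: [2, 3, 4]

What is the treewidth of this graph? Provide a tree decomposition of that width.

Treewidth 2.
One such decomposition:
Bags: B1 = {1, 2, 5}  B2 = {1, 3, 5}  B3 = {3, 4, 5}  B4 = {0, 3, 4}
Tree: B1–B2, B2–B3, B3–B4

The largest bag has 3 vertices, giving width 2; this decomposition certifies tw(G) ≤ 2. Since 2–1–3–5–2 is a cycle in G, G is not acyclic. Forests are exactly the graphs of treewidth ≤ 1, so tw(G) ≥ 2. The upper and lower bounds meet at 2, so that is the treewidth.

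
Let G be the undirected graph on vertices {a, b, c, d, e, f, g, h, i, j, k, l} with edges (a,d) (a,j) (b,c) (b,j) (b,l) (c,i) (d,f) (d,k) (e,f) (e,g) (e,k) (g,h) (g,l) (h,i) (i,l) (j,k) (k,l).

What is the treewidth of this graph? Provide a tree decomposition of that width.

Treewidth 3.
One optimal decomposition is:
Bags: B1 = {a, d, f, j}  B2 = {d, f, j, k}  B3 = {e, f, j, k}  B4 = {b, e, j, k}  B5 = {b, e, k, l}  B6 = {b, e, g, l}  B7 = {b, c, g, l}  B8 = {c, g, i, l}  B9 = {c, g, h, i}
Tree: B1–B2, B2–B3, B3–B4, B4–B5, B5–B6, B6–B7, B7–B8, B8–B9

The largest bag has 4 vertices, giving width 3; this decomposition certifies tw(G) ≤ 3. For the lower bound: the 4 vertex sets {a,d,f}, {j}, {k}, {b,e,g,l} are disjoint, each induces a connected subgraph, and every pair is joined by at least one edge of G. Contracting each set to a single vertex therefore yields K_{4} as a minor, and since treewidth is minor-monotone, tw(G) ≥ tw(K_{4}) = 3. Hence tw(G) = 3 exactly.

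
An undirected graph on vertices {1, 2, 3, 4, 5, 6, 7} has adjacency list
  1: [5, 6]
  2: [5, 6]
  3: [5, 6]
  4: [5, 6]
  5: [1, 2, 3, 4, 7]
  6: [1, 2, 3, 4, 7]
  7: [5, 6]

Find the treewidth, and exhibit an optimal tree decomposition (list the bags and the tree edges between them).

Treewidth 2.
One optimal decomposition is:
Bags: B1 = {5, 6, 7}  B2 = {1, 5, 6}  B3 = {3, 5, 6}  B4 = {2, 5, 6}  B5 = {4, 5, 6}
Tree: B1–B2, B2–B3, B3–B4, B4–B5

Each bag holds 3 vertices, so the decomposition has width 2, which upper-bounds the treewidth. The edges 6–7–5–1–6 form a cycle, so G is not a tree and its treewidth is at least 2. Therefore the treewidth is 2.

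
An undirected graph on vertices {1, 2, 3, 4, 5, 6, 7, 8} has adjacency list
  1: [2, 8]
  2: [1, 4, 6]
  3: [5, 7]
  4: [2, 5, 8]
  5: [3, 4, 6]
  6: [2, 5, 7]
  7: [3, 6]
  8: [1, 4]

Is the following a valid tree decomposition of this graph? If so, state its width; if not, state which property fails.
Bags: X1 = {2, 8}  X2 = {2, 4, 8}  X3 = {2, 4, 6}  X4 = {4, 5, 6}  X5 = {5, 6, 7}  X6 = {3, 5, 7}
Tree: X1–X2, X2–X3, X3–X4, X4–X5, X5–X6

A tree decomposition must satisfy three properties: every vertex lies in some bag; for every edge, both endpoints lie together in some bag; and for every vertex, the bags containing it form a connected subtree. Here vertex 1 appears in no bag, so the decomposition is invalid.

No — vertex 1 appears in no bag.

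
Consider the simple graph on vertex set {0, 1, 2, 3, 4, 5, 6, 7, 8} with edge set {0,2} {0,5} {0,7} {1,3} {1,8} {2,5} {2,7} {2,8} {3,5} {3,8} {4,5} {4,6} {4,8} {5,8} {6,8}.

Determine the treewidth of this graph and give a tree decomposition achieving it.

Each bag holds 3 vertices, so the decomposition has width 2, which upper-bounds the treewidth. For the lower bound, the 3 vertices {0, 2, 5} are pairwise adjacent, and any tree decomposition puts a clique entirely inside one bag — forcing width ≥ 2. Therefore the treewidth is 2.

Treewidth 2.
One such decomposition:
Bags: B1 = {0, 2, 5}  B2 = {2, 5, 8}  B3 = {4, 5, 8}  B4 = {3, 5, 8}  B5 = {0, 2, 7}  B6 = {1, 3, 8}  B7 = {4, 6, 8}
Tree: B1–B2, B2–B3, B3–B4, B1–B5, B4–B6, B3–B7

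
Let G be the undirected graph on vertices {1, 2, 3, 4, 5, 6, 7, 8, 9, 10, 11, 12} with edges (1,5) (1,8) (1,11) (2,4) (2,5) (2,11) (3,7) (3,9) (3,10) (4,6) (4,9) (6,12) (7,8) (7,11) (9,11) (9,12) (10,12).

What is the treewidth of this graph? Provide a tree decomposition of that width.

Treewidth 3.
One such decomposition:
Bags: B1 = {4, 6, 10, 12}  B2 = {4, 9, 10, 12}  B3 = {3, 4, 9, 10}  B4 = {2, 3, 4, 9}  B5 = {2, 3, 9, 11}  B6 = {2, 3, 7, 11}  B7 = {2, 5, 7, 11}  B8 = {1, 5, 7, 11}  B9 = {1, 5, 7, 8}
Tree: B1–B2, B2–B3, B3–B4, B4–B5, B5–B6, B6–B7, B7–B8, B8–B9

Each bag holds 4 vertices, so the decomposition has width 3, which upper-bounds the treewidth. For the lower bound: the 4 vertex sets {6,10,12}, {4}, {9}, {2,3,7,11} are disjoint, each induces a connected subgraph, and every pair is joined by at least one edge of G. Contracting each set to a single vertex therefore yields K_{4} as a minor, and since treewidth is minor-monotone, tw(G) ≥ tw(K_{4}) = 3. Combining the bounds, tw(G) = 3.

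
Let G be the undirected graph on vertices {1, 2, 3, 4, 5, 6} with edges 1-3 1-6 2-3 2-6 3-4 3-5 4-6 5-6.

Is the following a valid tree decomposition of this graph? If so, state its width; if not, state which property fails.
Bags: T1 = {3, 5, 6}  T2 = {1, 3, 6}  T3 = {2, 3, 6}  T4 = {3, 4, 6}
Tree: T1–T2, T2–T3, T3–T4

Checking the three conditions: (i) the bags cover all of {1, 2, 3, 4, 5, 6}; (ii) for each edge, some bag contains both endpoints; (iii) the bags containing any fixed vertex form a subtree. All hold, so the decomposition is valid with width 3 − 1 = 2.

Yes; width 2.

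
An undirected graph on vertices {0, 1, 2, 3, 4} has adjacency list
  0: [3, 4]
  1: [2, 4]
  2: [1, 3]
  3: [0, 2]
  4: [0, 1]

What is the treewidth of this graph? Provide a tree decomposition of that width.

Every bag has size at most 3, so the width is 3 − 1 = 2 and tw(G) ≤ 2. Since 2–1–4–0–3–2 is a cycle in G, G is not acyclic. Forests are exactly the graphs of treewidth ≤ 1, so tw(G) ≥ 2. Therefore the treewidth is 2.

Treewidth 2.
One such decomposition:
Bags: B1 = {1, 2, 4}  B2 = {0, 2, 4}  B3 = {0, 2, 3}
Tree: B1–B2, B2–B3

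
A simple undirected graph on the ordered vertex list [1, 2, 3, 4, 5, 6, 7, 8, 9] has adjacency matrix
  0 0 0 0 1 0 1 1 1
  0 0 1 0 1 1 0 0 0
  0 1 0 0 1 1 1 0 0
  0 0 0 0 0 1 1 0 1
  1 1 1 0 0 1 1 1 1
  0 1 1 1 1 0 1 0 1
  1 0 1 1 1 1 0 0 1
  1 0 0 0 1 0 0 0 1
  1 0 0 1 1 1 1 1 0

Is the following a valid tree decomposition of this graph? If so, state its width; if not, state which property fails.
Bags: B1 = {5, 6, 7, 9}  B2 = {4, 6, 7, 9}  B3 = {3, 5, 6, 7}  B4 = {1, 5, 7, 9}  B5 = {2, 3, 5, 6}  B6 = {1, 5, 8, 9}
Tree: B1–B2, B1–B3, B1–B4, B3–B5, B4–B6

Yes; width 3.

Every vertex of G appears in some bag (union = {1, 2, 3, 4, 5, 6, 7, 8, 9}); every edge is covered by a bag; and for each vertex v the set of bags containing v is connected in the bag tree. The decomposition is therefore valid. The largest bag has 4 vertices, so the width is 3.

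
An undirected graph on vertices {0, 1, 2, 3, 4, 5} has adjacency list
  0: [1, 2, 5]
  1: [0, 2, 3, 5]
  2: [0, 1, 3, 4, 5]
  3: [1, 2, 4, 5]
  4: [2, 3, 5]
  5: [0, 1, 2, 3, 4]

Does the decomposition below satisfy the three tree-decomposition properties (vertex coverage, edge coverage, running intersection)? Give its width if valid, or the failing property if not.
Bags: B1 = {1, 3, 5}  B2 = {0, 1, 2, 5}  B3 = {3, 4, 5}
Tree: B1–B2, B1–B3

A tree decomposition must satisfy three properties: every vertex lies in some bag; for every edge, both endpoints lie together in some bag; and for every vertex, the bags containing it form a connected subtree. Here edge (2,3) lies in no bag, so the decomposition is invalid.

No — edge (2,3) lies in no bag.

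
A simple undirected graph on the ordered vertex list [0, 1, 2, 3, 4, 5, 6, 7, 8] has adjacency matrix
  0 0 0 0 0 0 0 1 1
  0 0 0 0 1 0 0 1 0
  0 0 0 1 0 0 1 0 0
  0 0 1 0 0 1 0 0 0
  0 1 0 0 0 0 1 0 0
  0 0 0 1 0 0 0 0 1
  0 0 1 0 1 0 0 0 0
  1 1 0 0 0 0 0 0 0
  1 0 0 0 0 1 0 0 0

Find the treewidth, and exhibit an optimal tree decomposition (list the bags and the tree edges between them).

Treewidth 2.
One optimal decomposition is:
Bags: B1 = {2, 4, 6}  B2 = {1, 2, 4}  B3 = {1, 2, 7}  B4 = {0, 2, 7}  B5 = {0, 2, 8}  B6 = {2, 5, 8}  B7 = {2, 3, 5}
Tree: B1–B2, B2–B3, B3–B4, B4–B5, B5–B6, B6–B7

The largest bag has 3 vertices, giving width 2; this decomposition certifies tw(G) ≤ 2. For the lower bound, G contains the cycle 2–6–4–1–7–0–8–5–3–2, so G is not a forest; only forests have treewidth ≤ 1, hence tw(G) ≥ 2. Therefore the treewidth is 2.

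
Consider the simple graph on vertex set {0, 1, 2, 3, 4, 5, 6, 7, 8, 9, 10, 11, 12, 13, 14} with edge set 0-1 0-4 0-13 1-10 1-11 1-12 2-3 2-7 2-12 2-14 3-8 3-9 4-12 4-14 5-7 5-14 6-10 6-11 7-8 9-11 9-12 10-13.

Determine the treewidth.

3

A width-3 tree decomposition is:
Bags: B1 = {3, 5, 7, 8}  B2 = {2, 3, 5, 7}  B3 = {2, 3, 5, 14}  B4 = {2, 3, 9, 14}  B5 = {2, 9, 12, 14}  B6 = {4, 9, 12, 14}  B7 = {4, 9, 11, 12}  B8 = {1, 4, 11, 12}  B9 = {0, 1, 4, 11}  B10 = {0, 1, 6, 11}  B11 = {0, 1, 6, 10}  B12 = {0, 6, 10, 13}
Tree: B1–B2, B2–B3, B3–B4, B4–B5, B5–B6, B6–B7, B7–B8, B8–B9, B9–B10, B10–B11, B11–B12
Each bag holds 4 vertices, so the decomposition has width 3, which upper-bounds the treewidth. For the lower bound: the 4 vertex sets {5,7,8}, {3}, {2}, {4,9,12,14} are disjoint, each induces a connected subgraph, and every pair is joined by at least one edge of G. Contracting each set to a single vertex therefore yields K_{4} as a minor, and since treewidth is minor-monotone, tw(G) ≥ tw(K_{4}) = 3. The upper and lower bounds meet at 3, so that is the treewidth.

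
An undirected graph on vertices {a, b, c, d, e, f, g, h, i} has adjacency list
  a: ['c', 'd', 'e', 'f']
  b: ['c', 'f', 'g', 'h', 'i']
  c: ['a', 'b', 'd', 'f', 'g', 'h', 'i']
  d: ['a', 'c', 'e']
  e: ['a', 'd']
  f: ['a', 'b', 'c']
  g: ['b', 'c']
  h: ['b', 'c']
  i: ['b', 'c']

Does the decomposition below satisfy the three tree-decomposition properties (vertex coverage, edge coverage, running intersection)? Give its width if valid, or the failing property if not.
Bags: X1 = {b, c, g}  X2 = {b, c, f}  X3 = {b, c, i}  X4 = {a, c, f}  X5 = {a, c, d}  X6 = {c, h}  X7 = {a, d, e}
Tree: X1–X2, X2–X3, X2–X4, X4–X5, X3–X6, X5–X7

No — edge (b,h) lies in no bag.

A tree decomposition must satisfy three properties: every vertex lies in some bag; for every edge, both endpoints lie together in some bag; and for every vertex, the bags containing it form a connected subtree. Here edge (b,h) lies in no bag, so the decomposition is invalid.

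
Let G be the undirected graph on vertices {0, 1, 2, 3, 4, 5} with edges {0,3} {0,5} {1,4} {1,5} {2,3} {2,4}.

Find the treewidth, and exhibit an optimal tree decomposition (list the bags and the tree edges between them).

Treewidth 2.
One such decomposition:
Bags: B1 = {1, 2, 4}  B2 = {1, 2, 3}  B3 = {0, 1, 3}  B4 = {0, 1, 5}
Tree: B1–B2, B2–B3, B3–B4

Each bag holds 3 vertices, so the decomposition has width 2, which upper-bounds the treewidth. Since 1–4–2–3–0–5–1 is a cycle in G, G is not acyclic. Forests are exactly the graphs of treewidth ≤ 1, so tw(G) ≥ 2. Combining the bounds, tw(G) = 2.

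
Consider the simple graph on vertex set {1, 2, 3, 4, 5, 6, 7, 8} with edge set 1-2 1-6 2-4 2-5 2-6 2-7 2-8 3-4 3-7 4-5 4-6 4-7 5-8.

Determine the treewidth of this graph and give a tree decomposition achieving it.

Treewidth 2.
Bags: B1 = {2, 4, 5}  B2 = {2, 4, 7}  B3 = {3, 4, 7}  B4 = {2, 5, 8}  B5 = {2, 4, 6}  B6 = {1, 2, 6}
Tree: B1–B2, B2–B3, B1–B4, B1–B5, B5–B6

Every bag has size at most 3, so the width is 3 − 1 = 2 and tw(G) ≤ 2. Conversely, {2, 5, 8} is a clique of size 3, and the vertices of any clique must share a bag in every tree decomposition; so some bag has ≥ 3 vertices and tw(G) ≥ 2. Combining the bounds, tw(G) = 2.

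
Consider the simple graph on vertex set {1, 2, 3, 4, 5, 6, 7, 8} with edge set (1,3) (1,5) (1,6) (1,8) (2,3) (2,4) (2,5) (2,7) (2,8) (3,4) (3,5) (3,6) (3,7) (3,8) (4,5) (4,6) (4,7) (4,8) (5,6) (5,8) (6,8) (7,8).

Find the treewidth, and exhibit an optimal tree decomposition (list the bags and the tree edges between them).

Every bag has size at most 5, so the width is 5 − 1 = 4 and tw(G) ≤ 4. On the other hand G contains the 5-clique {1, 3, 5, 6, 8}. A clique must lie in a single bag of any decomposition, so no decomposition can have width below 4. Hence tw(G) = 4 exactly.

Treewidth 4.
One optimal decomposition is:
Bags: B1 = {3, 4, 5, 6, 8}  B2 = {2, 3, 4, 5, 8}  B3 = {1, 3, 5, 6, 8}  B4 = {2, 3, 4, 7, 8}
Tree: B1–B2, B1–B3, B2–B4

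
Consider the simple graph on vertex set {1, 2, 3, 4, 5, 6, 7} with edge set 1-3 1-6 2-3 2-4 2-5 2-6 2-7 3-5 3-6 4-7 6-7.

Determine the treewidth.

A width-2 tree decomposition is:
Bags: B1 = {2, 3, 6}  B2 = {2, 3, 5}  B3 = {1, 3, 6}  B4 = {2, 6, 7}  B5 = {2, 4, 7}
Tree: B1–B2, B1–B3, B1–B4, B4–B5
Each bag holds 3 vertices, so the decomposition has width 2, which upper-bounds the treewidth. Conversely, {1, 3, 6} is a clique of size 3, and the vertices of any clique must share a bag in every tree decomposition; so some bag has ≥ 3 vertices and tw(G) ≥ 2. The upper and lower bounds meet at 2, so that is the treewidth.

2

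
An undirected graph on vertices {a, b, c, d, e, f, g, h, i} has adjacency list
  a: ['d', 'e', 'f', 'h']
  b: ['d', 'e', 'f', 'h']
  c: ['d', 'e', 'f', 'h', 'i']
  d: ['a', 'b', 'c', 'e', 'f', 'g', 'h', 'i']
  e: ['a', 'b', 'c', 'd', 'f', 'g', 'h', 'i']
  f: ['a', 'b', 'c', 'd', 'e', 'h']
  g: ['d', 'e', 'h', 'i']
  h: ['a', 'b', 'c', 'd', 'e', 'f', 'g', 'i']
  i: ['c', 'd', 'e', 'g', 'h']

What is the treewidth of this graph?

4

A width-4 tree decomposition is:
Bags: B1 = {c, d, e, f, h}  B2 = {b, d, e, f, h}  B3 = {c, d, e, h, i}  B4 = {a, d, e, f, h}  B5 = {d, e, g, h, i}
Tree: B1–B2, B1–B3, B1–B4, B3–B5
The largest bag has 5 vertices, giving width 4; this decomposition certifies tw(G) ≤ 4. For the lower bound, the 5 vertices {d, e, g, h, i} are pairwise adjacent, and any tree decomposition puts a clique entirely inside one bag — forcing width ≥ 4. Therefore the treewidth is 4.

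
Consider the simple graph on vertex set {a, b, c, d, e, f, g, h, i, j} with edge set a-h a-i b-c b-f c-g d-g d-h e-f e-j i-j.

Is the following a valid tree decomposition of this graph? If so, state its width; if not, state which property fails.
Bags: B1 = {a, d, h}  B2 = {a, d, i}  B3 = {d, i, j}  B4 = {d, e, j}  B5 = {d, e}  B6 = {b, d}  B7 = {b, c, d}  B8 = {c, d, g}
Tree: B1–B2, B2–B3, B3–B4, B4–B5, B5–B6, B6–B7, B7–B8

No — vertex f appears in no bag.

A tree decomposition must satisfy three properties: every vertex lies in some bag; for every edge, both endpoints lie together in some bag; and for every vertex, the bags containing it form a connected subtree. Here vertex f appears in no bag, so the decomposition is invalid.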